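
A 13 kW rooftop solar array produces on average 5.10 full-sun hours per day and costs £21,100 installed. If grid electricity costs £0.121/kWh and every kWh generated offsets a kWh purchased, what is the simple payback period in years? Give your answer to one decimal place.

7.2 years

Daily generation = 13 kW × 5.10 h = 66.3 kWh
Annual generation = 66.3 × 365 = 24200 kWh
Annual savings = 24200 × £0.121 = £2,928.14
Payback = £21,100 / £2,928.14 = 7.21 years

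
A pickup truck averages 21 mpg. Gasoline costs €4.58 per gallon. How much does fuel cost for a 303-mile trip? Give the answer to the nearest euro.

€66

Fuel = 303 mi / 21 mpg = 14.43 gal
Cost = 14.43 gal × €4.58/gal = €66.08 ≈ €66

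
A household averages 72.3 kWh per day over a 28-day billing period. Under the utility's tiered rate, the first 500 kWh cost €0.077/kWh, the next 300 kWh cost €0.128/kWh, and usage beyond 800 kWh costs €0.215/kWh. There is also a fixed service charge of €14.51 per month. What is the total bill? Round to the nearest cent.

€354.66

Usage = 72.3 kWh/day × 28 days = 2024.4 kWh
First 500 kWh × €0.077 = €38.50
Next 300 kWh × €0.128 = €38.40
Remaining 1224.4 kWh × €0.215 = €263.25
Energy charge = €340.15; + service €14.51 = €354.66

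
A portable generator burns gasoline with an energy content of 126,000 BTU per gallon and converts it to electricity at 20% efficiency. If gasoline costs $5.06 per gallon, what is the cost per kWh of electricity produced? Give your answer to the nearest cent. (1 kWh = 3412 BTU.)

$0.69

Electrical output per gallon = 126,000 BTU × 0.20 / 3412 BTU/kWh = 7.386 kWh
Cost per kWh = $5.06 / 7.386 kWh = $0.685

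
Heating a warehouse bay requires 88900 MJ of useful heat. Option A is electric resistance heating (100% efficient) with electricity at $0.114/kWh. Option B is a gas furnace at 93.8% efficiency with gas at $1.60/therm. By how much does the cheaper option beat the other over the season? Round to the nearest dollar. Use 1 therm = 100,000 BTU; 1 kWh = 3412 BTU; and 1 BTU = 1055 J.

$1378

Heat load = 88900 MJ = 88,900,000,000 J / 1055 = 84,265,403 BTU
Gas: input = 84,265,403 / 0.938 = 89,835,184 BTU = 898.4 therm → 898.4 × $1.60 = $1,437.36
Electric: 84,265,403 BTU / 3412 = 24,700 kWh → × $0.114 = $2,815.43
Difference = |$1,437.36 − $2,815.43| = $1,378.07 ≈ $1378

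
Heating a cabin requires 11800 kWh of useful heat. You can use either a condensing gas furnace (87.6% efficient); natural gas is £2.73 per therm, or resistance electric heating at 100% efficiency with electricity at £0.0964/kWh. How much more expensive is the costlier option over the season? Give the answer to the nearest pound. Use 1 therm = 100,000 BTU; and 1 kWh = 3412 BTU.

£117

Heat load = 11800 kWh × 3412 = 40,261,600 BTU
Gas: input = 40,261,600 / 0.876 = 45,960,731 BTU = 459.6 therm → 459.6 × £2.73 = £1,254.73
Electric: 40,261,600 BTU / 3412 = 11,800 kWh → × £0.0964 = £1,137.52
Difference = |£1,254.73 − £1,137.52| = £117.21 ≈ £117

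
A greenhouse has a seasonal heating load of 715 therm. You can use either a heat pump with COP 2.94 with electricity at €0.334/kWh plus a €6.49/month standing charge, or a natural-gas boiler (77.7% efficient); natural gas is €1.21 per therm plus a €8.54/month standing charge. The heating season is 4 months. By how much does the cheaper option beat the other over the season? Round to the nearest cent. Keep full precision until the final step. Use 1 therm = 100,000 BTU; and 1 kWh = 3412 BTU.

Heat load = 715 therm × 100,000 = 71,500,000 BTU
Gas: input = 71,500,000 / 0.777 = 92,020,592 BTU = 920.2 therm → 920.2 × €1.21 = €1,113.45; + 4 × €8.54 standing = €1,147.61
Heat pump: 71,500,000 BTU / 3412 = 20,960 kWh heat; / 2.94 = 7,128 kWh in → × €0.334 = €2,380.65; + 4 × €6.49 standing = €2,406.61
Difference = |€1,147.61 − €2,406.61| = €1,259.00

€1259.00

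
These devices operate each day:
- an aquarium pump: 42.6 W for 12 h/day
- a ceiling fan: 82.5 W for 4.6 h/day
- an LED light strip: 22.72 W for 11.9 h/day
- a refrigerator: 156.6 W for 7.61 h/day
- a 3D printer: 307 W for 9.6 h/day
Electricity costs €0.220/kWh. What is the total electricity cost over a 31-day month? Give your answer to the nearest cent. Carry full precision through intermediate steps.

€36.15

aquarium pump: 42.6 W × 12 h × 31 d = 15,847 Wh = 15.85 kWh
ceiling fan: 82.5 W × 4.6 h × 31 d = 11,764 Wh = 11.76 kWh
LED light strip: 22.72 W × 11.9 h × 31 d = 8,381 Wh = 8.381 kWh
refrigerator: 156.6 W × 7.61 h × 31 d = 36,944 Wh = 36.94 kWh
3D printer: 307 W × 9.6 h × 31 d = 91,363 Wh = 91.36 kWh
Total energy = 15.85 + 11.76 + 8.381 + 36.94 + 91.36 = 164.3 kWh
Cost = 164.3 kWh × €0.220 = €36.15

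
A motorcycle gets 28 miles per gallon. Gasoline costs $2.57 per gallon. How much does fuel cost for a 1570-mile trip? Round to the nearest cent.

Fuel = 1570 mi / 28 mpg = 56.07 gal
Cost = 56.07 gal × $2.57/gal = $144.10

$144.10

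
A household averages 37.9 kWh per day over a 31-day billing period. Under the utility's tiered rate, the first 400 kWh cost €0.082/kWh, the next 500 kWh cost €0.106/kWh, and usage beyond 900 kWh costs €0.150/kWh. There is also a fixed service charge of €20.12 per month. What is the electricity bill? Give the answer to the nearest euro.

Usage = 37.9 kWh/day × 31 days = 1174.9 kWh
First 400 kWh × €0.082 = €32.80
Next 500 kWh × €0.106 = €53.00
Remaining 274.9 kWh × €0.150 = €41.24
Energy charge = €127.04; + service €20.12 = €147.16 ≈ €147

€147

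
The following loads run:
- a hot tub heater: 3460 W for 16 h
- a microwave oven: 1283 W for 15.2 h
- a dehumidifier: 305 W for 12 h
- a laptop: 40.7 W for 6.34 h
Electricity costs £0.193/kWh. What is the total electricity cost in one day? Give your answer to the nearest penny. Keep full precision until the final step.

£15.20

hot tub heater: 3460 W × 16 h = 55,360 Wh = 55.36 kWh
microwave oven: 1283 W × 15.2 h = 19,502 Wh = 19.5 kWh
dehumidifier: 305 W × 12 h = 3,660 Wh = 3.66 kWh
laptop: 40.7 W × 6.34 h = 258 Wh = 0.258 kWh
Total energy = 55.36 + 19.5 + 3.66 + 0.258 = 78.78 kWh
Cost = 78.78 kWh × £0.193 = £15.20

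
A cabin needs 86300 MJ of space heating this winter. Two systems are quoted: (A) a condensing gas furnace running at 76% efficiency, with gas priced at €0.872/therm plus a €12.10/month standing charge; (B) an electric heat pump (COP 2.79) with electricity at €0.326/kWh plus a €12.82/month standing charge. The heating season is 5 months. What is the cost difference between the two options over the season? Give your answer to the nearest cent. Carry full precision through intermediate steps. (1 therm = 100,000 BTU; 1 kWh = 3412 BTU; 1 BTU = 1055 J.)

€1866.36

Heat load = 86300 MJ = 86,300,000,000 J / 1055 = 81,800,948 BTU
Gas: input = 81,800,948 / 0.76 = 107,632,826 BTU = 1,076 therm → 1,076 × €0.872 = €938.56; + 5 × €12.10 standing = €999.06
Heat pump: 81,800,948 BTU / 3412 = 23,970 kWh heat; / 2.79 = 8,593 kWh in → × €0.326 = €2,801.32; + 5 × €12.82 standing = €2,865.42
Difference = |€999.06 − €2,865.42| = €1,866.36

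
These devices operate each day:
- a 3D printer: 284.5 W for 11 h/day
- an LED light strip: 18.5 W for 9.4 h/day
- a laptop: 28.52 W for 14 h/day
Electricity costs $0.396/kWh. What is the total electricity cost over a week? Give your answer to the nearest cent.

$10.26

3D printer: 284.5 W × 11 h × 7 d = 21,906 Wh = 21.91 kWh
LED light strip: 18.5 W × 9.4 h × 7 d = 1,217 Wh = 1.217 kWh
laptop: 28.52 W × 14 h × 7 d = 2,795 Wh = 2.795 kWh
Total energy = 21.91 + 1.217 + 2.795 = 25.92 kWh
Cost = 25.92 kWh × $0.396 = $10.26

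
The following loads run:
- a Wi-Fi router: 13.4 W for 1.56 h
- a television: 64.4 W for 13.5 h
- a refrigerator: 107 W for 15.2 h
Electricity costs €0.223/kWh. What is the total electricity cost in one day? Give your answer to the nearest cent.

Wi-Fi router: 13.4 W × 1.56 h = 21 Wh = 0.0209 kWh
television: 64.4 W × 13.5 h = 869 Wh = 0.8694 kWh
refrigerator: 107 W × 15.2 h = 1,626 Wh = 1.626 kWh
Total energy = 0.0209 + 0.8694 + 1.626 = 2.517 kWh
Cost = 2.517 kWh × €0.223 = €0.56

€0.56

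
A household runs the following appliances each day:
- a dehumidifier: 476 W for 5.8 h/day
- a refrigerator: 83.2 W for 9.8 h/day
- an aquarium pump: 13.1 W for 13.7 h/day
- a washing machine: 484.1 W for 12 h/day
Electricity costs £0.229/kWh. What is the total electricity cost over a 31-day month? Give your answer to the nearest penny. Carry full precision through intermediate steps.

£67.90

dehumidifier: 476 W × 5.8 h × 31 d = 85,585 Wh = 85.58 kWh
refrigerator: 83.2 W × 9.8 h × 31 d = 25,276 Wh = 25.28 kWh
aquarium pump: 13.1 W × 13.7 h × 31 d = 5,564 Wh = 5.564 kWh
washing machine: 484.1 W × 12 h × 31 d = 180,085 Wh = 180.1 kWh
Total energy = 85.58 + 25.28 + 5.564 + 180.1 = 296.5 kWh
Cost = 296.5 kWh × £0.229 = £67.90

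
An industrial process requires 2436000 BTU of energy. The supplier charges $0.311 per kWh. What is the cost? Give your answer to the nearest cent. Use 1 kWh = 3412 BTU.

2436000 BTU × (0.00029308 kWh/BTU) = 714 kWh
Cost = 714 kWh × $0.311/kWh = $222.04

$222.04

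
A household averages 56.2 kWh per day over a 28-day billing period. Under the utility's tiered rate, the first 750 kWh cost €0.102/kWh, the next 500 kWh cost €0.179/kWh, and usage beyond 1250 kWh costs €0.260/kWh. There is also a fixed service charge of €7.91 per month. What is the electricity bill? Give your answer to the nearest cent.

€258.05

Usage = 56.2 kWh/day × 28 days = 1573.6 kWh
First 750 kWh × €0.102 = €76.50
Next 500 kWh × €0.179 = €89.50
Remaining 323.6 kWh × €0.260 = €84.14
Energy charge = €250.14; + service €7.91 = €258.05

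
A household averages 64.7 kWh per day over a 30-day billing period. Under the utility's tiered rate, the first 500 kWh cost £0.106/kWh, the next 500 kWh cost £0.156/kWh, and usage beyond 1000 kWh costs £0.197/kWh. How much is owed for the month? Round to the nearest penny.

£316.38

Usage = 64.7 kWh/day × 30 days = 1941 kWh
First 500 kWh × £0.106 = £53.00
Next 500 kWh × £0.156 = £78.00
Remaining 941 kWh × £0.197 = £185.38
Total = £316.38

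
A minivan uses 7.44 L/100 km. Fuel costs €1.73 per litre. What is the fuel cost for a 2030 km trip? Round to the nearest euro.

Fuel = 7.44 L/100 km × 2030 km / 100 = 151 L
Cost = 151 L × €1.73/L = €261.29 ≈ €261

€261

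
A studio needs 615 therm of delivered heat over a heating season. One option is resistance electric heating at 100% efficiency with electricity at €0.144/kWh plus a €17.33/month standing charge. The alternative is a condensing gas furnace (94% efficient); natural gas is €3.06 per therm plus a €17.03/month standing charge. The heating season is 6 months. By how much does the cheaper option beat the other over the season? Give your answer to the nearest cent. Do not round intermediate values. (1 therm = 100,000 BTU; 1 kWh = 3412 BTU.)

€595.32

Heat load = 615 therm × 100,000 = 61,500,000 BTU
Gas: input = 61,500,000 / 0.94 = 65,425,532 BTU = 654.3 therm → 654.3 × €3.06 = €2,002.02; + 6 × €17.03 standing = €2,104.20
Electric: 61,500,000 BTU / 3412 = 18,020 kWh → × €0.144 = €2,595.55; + 6 × €17.33 standing = €2,699.53
Difference = |€2,104.20 − €2,699.53| = €595.32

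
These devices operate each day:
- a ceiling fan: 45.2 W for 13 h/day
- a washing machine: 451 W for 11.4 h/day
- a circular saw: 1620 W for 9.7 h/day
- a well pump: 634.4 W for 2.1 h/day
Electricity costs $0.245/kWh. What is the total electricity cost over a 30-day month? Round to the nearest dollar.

ceiling fan: 45.2 W × 13 h × 30 d = 17,628 Wh = 17.63 kWh
washing machine: 451 W × 11.4 h × 30 d = 154,242 Wh = 154.2 kWh
circular saw: 1620 W × 9.7 h × 30 d = 471,420 Wh = 471.4 kWh
well pump: 634.4 W × 2.1 h × 30 d = 39,967 Wh = 39.97 kWh
Total energy = 17.63 + 154.2 + 471.4 + 39.97 = 683.3 kWh
Cost = 683.3 kWh × $0.245 = $167.40 ≈ $167

$167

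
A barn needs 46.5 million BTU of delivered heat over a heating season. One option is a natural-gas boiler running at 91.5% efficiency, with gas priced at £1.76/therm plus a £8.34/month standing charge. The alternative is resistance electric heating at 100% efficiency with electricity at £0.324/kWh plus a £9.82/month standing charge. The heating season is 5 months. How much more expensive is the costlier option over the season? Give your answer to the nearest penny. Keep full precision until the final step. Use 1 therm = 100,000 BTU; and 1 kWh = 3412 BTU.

Heat load = 46.5 × 10⁶ BTU = 46,500,000 BTU
Gas: input = 46,500,000 / 0.915 = 50,819,672 BTU = 508.2 therm → 508.2 × £1.76 = £894.43; + 5 × £8.34 standing = £936.13
Electric: 46,500,000 BTU / 3412 = 13,630 kWh → × £0.324 = £4,415.59; + 5 × £9.82 standing = £4,464.69
Difference = |£936.13 − £4,464.69| = £3,528.57

£3528.57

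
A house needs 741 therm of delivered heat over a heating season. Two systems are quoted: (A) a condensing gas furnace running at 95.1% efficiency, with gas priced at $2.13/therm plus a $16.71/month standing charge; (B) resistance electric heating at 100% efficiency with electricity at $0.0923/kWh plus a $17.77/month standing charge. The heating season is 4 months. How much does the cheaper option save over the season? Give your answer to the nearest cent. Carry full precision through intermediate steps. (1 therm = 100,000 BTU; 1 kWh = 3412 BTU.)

$349.11

Heat load = 741 therm × 100,000 = 74,100,000 BTU
Gas: input = 74,100,000 / 0.951 = 77,917,981 BTU = 779.2 therm → 779.2 × $2.13 = $1,659.65; + 4 × $16.71 standing = $1,726.49
Electric: 74,100,000 BTU / 3412 = 21,720 kWh → × $0.0923 = $2,004.52; + 4 × $17.77 standing = $2,075.60
Difference = |$1,726.49 − $2,075.60| = $349.11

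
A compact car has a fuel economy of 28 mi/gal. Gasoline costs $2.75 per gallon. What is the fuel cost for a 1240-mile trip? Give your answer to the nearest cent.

Fuel = 1240 mi / 28 mpg = 44.29 gal
Cost = 44.29 gal × $2.75/gal = $121.79

$121.79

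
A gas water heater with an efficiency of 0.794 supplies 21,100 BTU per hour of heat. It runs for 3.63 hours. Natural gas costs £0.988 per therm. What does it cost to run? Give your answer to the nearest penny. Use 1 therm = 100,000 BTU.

£0.95

Heat delivered = 21,100 BTU/h × 3.63 h = 76,593 BTU
Gas input = 76,593 / 0.794 = 96,465 BTU
= 96,465 / 100,000 = 0.9646 therm
Cost = 0.9646 × £0.988/therm = £0.95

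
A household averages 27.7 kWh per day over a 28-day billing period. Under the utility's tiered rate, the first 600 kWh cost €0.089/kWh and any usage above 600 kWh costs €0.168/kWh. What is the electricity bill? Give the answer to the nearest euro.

Usage = 27.7 kWh/day × 28 days = 775.6 kWh
First 600 kWh × €0.089 = €53.40
Remaining 175.6 kWh × €0.168 = €29.50
Total = €82.90 ≈ €83

€83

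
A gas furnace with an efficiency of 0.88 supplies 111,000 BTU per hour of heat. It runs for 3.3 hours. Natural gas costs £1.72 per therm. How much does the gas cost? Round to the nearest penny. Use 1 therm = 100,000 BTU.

£7.16

Heat delivered = 111,000 BTU/h × 3.3 h = 366,300 BTU
Gas input = 366,300 / 0.88 = 416,250 BTU
= 416,250 / 100,000 = 4.162 therm
Cost = 4.162 × £1.72/therm = £7.16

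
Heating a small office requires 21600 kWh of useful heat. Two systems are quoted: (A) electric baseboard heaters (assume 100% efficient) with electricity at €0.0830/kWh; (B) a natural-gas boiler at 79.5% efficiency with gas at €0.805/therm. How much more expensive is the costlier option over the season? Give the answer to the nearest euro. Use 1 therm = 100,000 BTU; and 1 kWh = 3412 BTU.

€1047

Heat load = 21600 kWh × 3412 = 73,699,200 BTU
Gas: input = 73,699,200 / 0.795 = 92,703,396 BTU = 927 therm → 927 × €0.805 = €746.26
Electric: 73,699,200 BTU / 3412 = 21,600 kWh → × €0.0830 = €1,792.80
Difference = |€746.26 − €1,792.80| = €1,046.54 ≈ €1047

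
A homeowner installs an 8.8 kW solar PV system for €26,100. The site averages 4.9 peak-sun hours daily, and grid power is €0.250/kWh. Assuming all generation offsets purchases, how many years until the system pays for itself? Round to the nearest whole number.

Daily generation = 8.8 kW × 4.9 h = 43.12 kWh
Annual generation = 43.12 × 365 = 15739 kWh
Annual savings = 15739 × €0.250 = €3,934.70
Payback = €26,100 / €3,934.70 = 6.63 years

7 years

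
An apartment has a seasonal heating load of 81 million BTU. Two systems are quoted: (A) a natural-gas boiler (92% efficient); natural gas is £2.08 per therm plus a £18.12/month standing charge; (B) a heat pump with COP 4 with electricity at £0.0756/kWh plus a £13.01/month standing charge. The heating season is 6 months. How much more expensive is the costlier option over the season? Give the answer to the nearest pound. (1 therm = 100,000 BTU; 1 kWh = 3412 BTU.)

Heat load = 81 × 10⁶ BTU = 81,000,000 BTU
Gas: input = 81,000,000 / 0.92 = 88,043,478 BTU = 880.4 therm → 880.4 × £2.08 = £1,831.30; + 6 × £18.12 standing = £1,940.02
Heat pump: 81,000,000 BTU / 3412 = 23,740 kWh heat; / 4 = 5,935 kWh in → × £0.0756 = £448.68; + 6 × £13.01 standing = £526.74
Difference = |£1,940.02 − £526.74| = £1,413.28 ≈ £1413

£1413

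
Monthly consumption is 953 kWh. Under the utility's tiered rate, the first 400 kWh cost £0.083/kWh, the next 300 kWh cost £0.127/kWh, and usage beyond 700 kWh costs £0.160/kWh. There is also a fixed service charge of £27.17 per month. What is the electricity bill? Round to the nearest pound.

First 400 kWh × £0.083 = £33.20
Next 300 kWh × £0.127 = £38.10
Remaining 253 kWh × £0.160 = £40.48
Energy charge = £111.78; + service £27.17 = £138.95 ≈ £139

£139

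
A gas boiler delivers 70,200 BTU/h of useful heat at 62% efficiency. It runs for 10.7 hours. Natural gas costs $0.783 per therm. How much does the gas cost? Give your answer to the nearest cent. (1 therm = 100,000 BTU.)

$9.49

Heat delivered = 70,200 BTU/h × 10.7 h = 751,140 BTU
Gas input = 751,140 / 0.62 = 1,211,516 BTU
= 1,211,516 / 100,000 = 12.12 therm
Cost = 12.12 × $0.783/therm = $9.49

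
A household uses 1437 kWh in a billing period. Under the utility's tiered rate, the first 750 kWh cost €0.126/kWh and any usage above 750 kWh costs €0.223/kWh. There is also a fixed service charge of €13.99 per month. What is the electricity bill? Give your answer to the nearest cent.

First 750 kWh × €0.126 = €94.50
Remaining 687 kWh × €0.223 = €153.20
Energy charge = €247.70; + service €13.99 = €261.69

€261.69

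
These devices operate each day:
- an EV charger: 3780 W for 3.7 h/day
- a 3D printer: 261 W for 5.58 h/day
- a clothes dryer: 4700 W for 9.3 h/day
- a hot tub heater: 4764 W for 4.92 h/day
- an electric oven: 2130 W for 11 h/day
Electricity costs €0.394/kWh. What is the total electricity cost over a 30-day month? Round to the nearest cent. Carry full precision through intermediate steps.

€1253.17

EV charger: 3780 W × 3.7 h × 30 d = 419,580 Wh = 419.6 kWh
3D printer: 261 W × 5.58 h × 30 d = 43,691 Wh = 43.69 kWh
clothes dryer: 4700 W × 9.3 h × 30 d = 1,311,300 Wh = 1,311 kWh
hot tub heater: 4764 W × 4.92 h × 30 d = 703,166 Wh = 703.2 kWh
electric oven: 2130 W × 11 h × 30 d = 702,900 Wh = 702.9 kWh
Total energy = 419.6 + 43.69 + 1,311 + 703.2 + 702.9 = 3,181 kWh
Cost = 3,181 kWh × €0.394 = €1,253.17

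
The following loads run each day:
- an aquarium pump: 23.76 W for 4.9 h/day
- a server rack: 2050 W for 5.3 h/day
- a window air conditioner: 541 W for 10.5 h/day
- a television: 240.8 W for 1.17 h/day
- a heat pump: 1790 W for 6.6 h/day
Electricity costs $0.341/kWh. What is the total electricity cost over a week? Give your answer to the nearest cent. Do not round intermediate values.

aquarium pump: 23.76 W × 4.9 h × 7 d = 815 Wh = 0.815 kWh
server rack: 2050 W × 5.3 h × 7 d = 76,055 Wh = 76.06 kWh
window air conditioner: 541 W × 10.5 h × 7 d = 39,764 Wh = 39.76 kWh
television: 240.8 W × 1.17 h × 7 d = 1,972 Wh = 1.972 kWh
heat pump: 1790 W × 6.6 h × 7 d = 82,698 Wh = 82.7 kWh
Total energy = 0.815 + 76.06 + 39.76 + 1.972 + 82.7 = 201.3 kWh
Cost = 201.3 kWh × $0.341 = $68.64

$68.64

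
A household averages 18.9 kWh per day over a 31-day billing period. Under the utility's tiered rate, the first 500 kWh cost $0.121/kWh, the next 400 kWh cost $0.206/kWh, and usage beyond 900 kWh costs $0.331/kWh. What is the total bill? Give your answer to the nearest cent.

$78.20

Usage = 18.9 kWh/day × 31 days = 585.9 kWh
First 500 kWh × $0.121 = $60.50
Next 85.9 kWh × $0.206 = $17.70
Remaining tier: 0 kWh (not reached)
Total = $78.20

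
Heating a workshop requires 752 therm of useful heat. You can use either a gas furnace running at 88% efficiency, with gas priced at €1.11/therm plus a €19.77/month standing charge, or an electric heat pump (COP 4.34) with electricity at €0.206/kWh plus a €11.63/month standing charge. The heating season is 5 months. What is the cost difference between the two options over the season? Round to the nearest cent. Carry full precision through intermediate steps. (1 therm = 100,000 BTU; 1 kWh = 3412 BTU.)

€56.89

Heat load = 752 therm × 100,000 = 75,200,000 BTU
Gas: input = 75,200,000 / 0.88 = 85,454,545 BTU = 854.5 therm → 854.5 × €1.11 = €948.55; + 5 × €19.77 standing = €1,047.40
Heat pump: 75,200,000 BTU / 3412 = 22,040 kWh heat; / 4.34 = 5,078 kWh in → × €0.206 = €1,046.13; + 5 × €11.63 standing = €1,104.28
Difference = |€1,047.40 − €1,104.28| = €56.89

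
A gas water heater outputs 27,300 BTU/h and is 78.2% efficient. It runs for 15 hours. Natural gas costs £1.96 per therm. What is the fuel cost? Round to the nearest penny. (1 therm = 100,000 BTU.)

£10.26

Heat delivered = 27,300 BTU/h × 15 h = 409,500 BTU
Gas input = 409,500 / 0.782 = 523,657 BTU
= 523,657 / 100,000 = 5.237 therm
Cost = 5.237 × £1.96/therm = £10.26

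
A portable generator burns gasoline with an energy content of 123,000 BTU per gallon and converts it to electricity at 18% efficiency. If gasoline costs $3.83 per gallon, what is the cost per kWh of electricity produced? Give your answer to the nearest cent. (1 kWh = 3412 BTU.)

Electrical output per gallon = 123,000 BTU × 0.18 / 3412 BTU/kWh = 6.489 kWh
Cost per kWh = $3.83 / 6.489 kWh = $0.590

$0.59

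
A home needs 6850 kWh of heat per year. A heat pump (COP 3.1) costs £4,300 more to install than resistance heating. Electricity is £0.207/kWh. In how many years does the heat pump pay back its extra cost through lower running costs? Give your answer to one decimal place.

4.5 years

Resistance: 6850 kWh × £0.207 = £1,417.95/yr
Heat pump: 6850 / 3.1 = 2210 kWh in → × £0.207 = £457.40/yr
Annual savings = £960.55
Payback = £4,300 / £960.55 = 4.48 years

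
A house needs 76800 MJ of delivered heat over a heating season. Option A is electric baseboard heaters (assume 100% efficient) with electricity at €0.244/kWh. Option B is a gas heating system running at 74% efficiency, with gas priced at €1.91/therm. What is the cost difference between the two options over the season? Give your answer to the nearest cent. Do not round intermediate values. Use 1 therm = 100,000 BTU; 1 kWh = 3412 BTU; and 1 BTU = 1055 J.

€3326.90

Heat load = 76800 MJ = 76,800,000,000 J / 1055 = 72,796,209 BTU
Gas: input = 72,796,209 / 0.74 = 98,373,255 BTU = 983.7 therm → 983.7 × €1.91 = €1,878.93
Electric: 72,796,209 BTU / 3412 = 21,340 kWh → × €0.244 = €5,205.82
Difference = |€1,878.93 − €5,205.82| = €3,326.90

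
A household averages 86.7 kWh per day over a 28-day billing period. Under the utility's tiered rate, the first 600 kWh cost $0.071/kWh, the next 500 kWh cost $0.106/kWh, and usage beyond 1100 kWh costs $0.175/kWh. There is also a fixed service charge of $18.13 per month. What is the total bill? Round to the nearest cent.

$346.06

Usage = 86.7 kWh/day × 28 days = 2427.6 kWh
First 600 kWh × $0.071 = $42.60
Next 500 kWh × $0.106 = $53.00
Remaining 1327.6 kWh × $0.175 = $232.33
Energy charge = $327.93; + service $18.13 = $346.06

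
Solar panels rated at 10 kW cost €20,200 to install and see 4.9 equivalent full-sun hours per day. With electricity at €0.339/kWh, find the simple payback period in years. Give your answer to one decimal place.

Daily generation = 10 kW × 4.9 h = 49 kWh
Annual generation = 49 × 365 = 17885 kWh
Annual savings = 17885 × €0.339 = €6,063.02
Payback = €20,200 / €6,063.02 = 3.33 years

3.3 years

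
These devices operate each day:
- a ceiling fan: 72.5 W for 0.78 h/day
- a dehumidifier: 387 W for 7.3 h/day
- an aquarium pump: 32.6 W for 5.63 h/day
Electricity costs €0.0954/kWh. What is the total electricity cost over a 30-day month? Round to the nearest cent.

ceiling fan: 72.5 W × 0.78 h × 30 d = 1,697 Wh = 1.697 kWh
dehumidifier: 387 W × 7.3 h × 30 d = 84,753 Wh = 84.75 kWh
aquarium pump: 32.6 W × 5.63 h × 30 d = 5,506 Wh = 5.506 kWh
Total energy = 1.697 + 84.75 + 5.506 = 91.96 kWh
Cost = 91.96 kWh × €0.0954 = €8.77

€8.77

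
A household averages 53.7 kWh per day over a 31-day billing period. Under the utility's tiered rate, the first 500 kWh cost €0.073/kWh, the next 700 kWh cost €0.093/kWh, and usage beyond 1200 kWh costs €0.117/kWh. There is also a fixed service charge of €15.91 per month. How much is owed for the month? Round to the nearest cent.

€171.88

Usage = 53.7 kWh/day × 31 days = 1664.7 kWh
First 500 kWh × €0.073 = €36.50
Next 700 kWh × €0.093 = €65.10
Remaining 464.7 kWh × €0.117 = €54.37
Energy charge = €155.97; + service €15.91 = €171.88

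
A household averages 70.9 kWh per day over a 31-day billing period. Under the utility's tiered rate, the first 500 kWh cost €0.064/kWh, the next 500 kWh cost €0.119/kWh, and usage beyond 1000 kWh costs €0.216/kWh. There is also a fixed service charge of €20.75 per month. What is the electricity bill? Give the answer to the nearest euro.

€371

Usage = 70.9 kWh/day × 31 days = 2197.9 kWh
First 500 kWh × €0.064 = €32.00
Next 500 kWh × €0.119 = €59.50
Remaining 1197.9 kWh × €0.216 = €258.75
Energy charge = €350.25; + service €20.75 = €371.00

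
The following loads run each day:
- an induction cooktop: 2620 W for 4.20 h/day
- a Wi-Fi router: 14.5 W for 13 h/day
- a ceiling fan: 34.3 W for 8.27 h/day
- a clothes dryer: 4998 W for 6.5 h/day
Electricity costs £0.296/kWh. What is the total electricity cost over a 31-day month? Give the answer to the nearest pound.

£403

induction cooktop: 2620 W × 4.20 h × 31 d = 341,124 Wh = 341.1 kWh
Wi-Fi router: 14.5 W × 13 h × 31 d = 5,844 Wh = 5.843 kWh
ceiling fan: 34.3 W × 8.27 h × 31 d = 8,793 Wh = 8.793 kWh
clothes dryer: 4998 W × 6.5 h × 31 d = 1,007,097 Wh = 1,007 kWh
Total energy = 341.1 + 5.843 + 8.793 + 1,007 = 1,363 kWh
Cost = 1,363 kWh × £0.296 = £403.41 ≈ £403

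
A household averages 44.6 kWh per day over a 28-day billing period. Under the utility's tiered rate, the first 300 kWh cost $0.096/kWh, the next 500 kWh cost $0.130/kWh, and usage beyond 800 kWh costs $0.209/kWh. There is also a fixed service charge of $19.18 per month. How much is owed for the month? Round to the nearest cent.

$206.78

Usage = 44.6 kWh/day × 28 days = 1248.8 kWh
First 300 kWh × $0.096 = $28.80
Next 500 kWh × $0.130 = $65.00
Remaining 448.8 kWh × $0.209 = $93.80
Energy charge = $187.60; + service $19.18 = $206.78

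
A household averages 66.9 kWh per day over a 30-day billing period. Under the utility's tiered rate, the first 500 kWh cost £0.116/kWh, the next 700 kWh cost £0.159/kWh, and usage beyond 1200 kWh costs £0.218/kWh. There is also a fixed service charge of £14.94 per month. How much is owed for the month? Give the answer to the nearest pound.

Usage = 66.9 kWh/day × 30 days = 2007 kWh
First 500 kWh × £0.116 = £58.00
Next 700 kWh × £0.159 = £111.30
Remaining 807 kWh × £0.218 = £175.93
Energy charge = £345.23; + service £14.94 = £360.17 ≈ £360

£360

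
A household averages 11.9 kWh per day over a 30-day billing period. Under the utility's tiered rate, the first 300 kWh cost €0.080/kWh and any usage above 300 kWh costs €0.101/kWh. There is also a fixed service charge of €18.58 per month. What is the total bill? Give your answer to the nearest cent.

Usage = 11.9 kWh/day × 30 days = 357 kWh
First 300 kWh × €0.080 = €24.00
Remaining 57 kWh × €0.101 = €5.76
Energy charge = €29.76; + service €18.58 = €48.34

€48.34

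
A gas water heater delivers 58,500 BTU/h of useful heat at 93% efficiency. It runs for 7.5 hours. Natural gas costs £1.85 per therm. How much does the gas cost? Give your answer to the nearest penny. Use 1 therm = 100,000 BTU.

Heat delivered = 58,500 BTU/h × 7.5 h = 438,750 BTU
Gas input = 438,750 / 0.93 = 471,774 BTU
= 471,774 / 100,000 = 4.718 therm
Cost = 4.718 × £1.85/therm = £8.73

£8.73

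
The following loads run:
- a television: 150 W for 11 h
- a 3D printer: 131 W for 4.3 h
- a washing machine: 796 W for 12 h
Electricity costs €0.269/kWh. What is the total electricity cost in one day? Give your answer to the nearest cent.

€3.16

television: 150 W × 11 h = 1,650 Wh = 1.65 kWh
3D printer: 131 W × 4.3 h = 563 Wh = 0.5633 kWh
washing machine: 796 W × 12 h = 9,552 Wh = 9.552 kWh
Total energy = 1.65 + 0.5633 + 9.552 = 11.77 kWh
Cost = 11.77 kWh × €0.269 = €3.16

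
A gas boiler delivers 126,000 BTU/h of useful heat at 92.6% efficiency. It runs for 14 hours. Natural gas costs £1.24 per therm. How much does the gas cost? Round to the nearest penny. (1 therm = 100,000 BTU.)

Heat delivered = 126,000 BTU/h × 14 h = 1,764,000 BTU
Gas input = 1,764,000 / 0.926 = 1,904,968 BTU
= 1,904,968 / 100,000 = 19.05 therm
Cost = 19.05 × £1.24/therm = £23.62

£23.62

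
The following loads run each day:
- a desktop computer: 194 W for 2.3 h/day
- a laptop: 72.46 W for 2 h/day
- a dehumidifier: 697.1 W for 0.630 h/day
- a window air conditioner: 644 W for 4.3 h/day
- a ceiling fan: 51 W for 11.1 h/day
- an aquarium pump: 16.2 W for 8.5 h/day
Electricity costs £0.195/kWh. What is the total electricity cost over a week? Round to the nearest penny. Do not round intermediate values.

desktop computer: 194 W × 2.3 h × 7 d = 3,123 Wh = 3.123 kWh
laptop: 72.46 W × 2 h × 7 d = 1,014 Wh = 1.014 kWh
dehumidifier: 697.1 W × 0.630 h × 7 d = 3,074 Wh = 3.074 kWh
window air conditioner: 644 W × 4.3 h × 7 d = 19,384 Wh = 19.38 kWh
ceiling fan: 51 W × 11.1 h × 7 d = 3,963 Wh = 3.963 kWh
aquarium pump: 16.2 W × 8.5 h × 7 d = 964 Wh = 0.9639 kWh
Total energy = 3.123 + 1.014 + 3.074 + 19.38 + 3.963 + 0.9639 = 31.52 kWh
Cost = 31.52 kWh × £0.195 = £6.15

£6.15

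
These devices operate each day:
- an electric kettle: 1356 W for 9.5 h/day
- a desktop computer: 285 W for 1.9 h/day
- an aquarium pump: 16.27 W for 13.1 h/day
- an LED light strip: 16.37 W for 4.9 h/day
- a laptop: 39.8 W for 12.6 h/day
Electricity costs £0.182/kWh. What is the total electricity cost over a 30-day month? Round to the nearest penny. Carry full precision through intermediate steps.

electric kettle: 1356 W × 9.5 h × 30 d = 386,460 Wh = 386.5 kWh
desktop computer: 285 W × 1.9 h × 30 d = 16,245 Wh = 16.25 kWh
aquarium pump: 16.27 W × 13.1 h × 30 d = 6,394 Wh = 6.394 kWh
LED light strip: 16.37 W × 4.9 h × 30 d = 2,406 Wh = 2.406 kWh
laptop: 39.8 W × 12.6 h × 30 d = 15,044 Wh = 15.04 kWh
Total energy = 386.5 + 16.25 + 6.394 + 2.406 + 15.04 = 426.5 kWh
Cost = 426.5 kWh × £0.182 = £77.63

£77.63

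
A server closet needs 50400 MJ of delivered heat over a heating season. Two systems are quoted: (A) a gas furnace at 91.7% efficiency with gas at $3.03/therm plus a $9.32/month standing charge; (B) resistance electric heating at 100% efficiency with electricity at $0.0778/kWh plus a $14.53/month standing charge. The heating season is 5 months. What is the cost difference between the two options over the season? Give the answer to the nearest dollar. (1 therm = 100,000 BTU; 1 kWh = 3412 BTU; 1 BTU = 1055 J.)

$463

Heat load = 50400 MJ = 50,400,000,000 J / 1055 = 47,772,512 BTU
Gas: input = 47,772,512 / 0.917 = 52,096,523 BTU = 521 therm → 521 × $3.03 = $1,578.52; + 5 × $9.32 standing = $1,625.12
Electric: 47,772,512 BTU / 3412 = 14,000 kWh → × $0.0778 = $1,089.30; + 5 × $14.53 standing = $1,161.95
Difference = |$1,625.12 − $1,161.95| = $463.17 ≈ $463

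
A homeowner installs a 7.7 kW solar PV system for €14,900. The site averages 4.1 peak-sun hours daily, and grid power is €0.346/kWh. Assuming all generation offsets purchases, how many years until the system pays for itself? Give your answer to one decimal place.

3.7 years

Daily generation = 7.7 kW × 4.1 h = 31.57 kWh
Annual generation = 31.57 × 365 = 11523 kWh
Annual savings = 11523 × €0.346 = €3,986.98
Payback = €14,900 / €3,986.98 = 3.74 years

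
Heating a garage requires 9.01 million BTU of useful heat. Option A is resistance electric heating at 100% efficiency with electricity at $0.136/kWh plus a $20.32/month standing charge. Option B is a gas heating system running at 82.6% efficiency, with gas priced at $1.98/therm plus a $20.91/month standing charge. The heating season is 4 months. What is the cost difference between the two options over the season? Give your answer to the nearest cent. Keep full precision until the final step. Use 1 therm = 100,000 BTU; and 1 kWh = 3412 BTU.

Heat load = 9.01 × 10⁶ BTU = 9,010,000 BTU
Gas: input = 9,010,000 / 0.826 = 10,907,990 BTU = 109.1 therm → 109.1 × $1.98 = $215.98; + 4 × $20.91 standing = $299.62
Electric: 9,010,000 BTU / 3412 = 2,641 kWh → × $0.136 = $359.13; + 4 × $20.32 standing = $440.41
Difference = |$299.62 − $440.41| = $140.79

$140.79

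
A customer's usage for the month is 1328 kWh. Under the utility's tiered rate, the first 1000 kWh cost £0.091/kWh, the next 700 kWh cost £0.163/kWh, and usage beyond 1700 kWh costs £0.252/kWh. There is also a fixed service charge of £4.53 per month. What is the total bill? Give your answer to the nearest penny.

£148.99

First 1000 kWh × £0.091 = £91.00
Next 328 kWh × £0.163 = £53.46
Remaining tier: 0 kWh (not reached)
Energy charge = £144.46; + service £4.53 = £148.99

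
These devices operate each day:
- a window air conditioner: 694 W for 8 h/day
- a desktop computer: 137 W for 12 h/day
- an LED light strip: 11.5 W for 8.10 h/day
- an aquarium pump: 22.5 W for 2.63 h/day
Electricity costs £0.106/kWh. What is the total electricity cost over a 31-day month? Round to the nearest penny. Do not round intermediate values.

£24.15

window air conditioner: 694 W × 8 h × 31 d = 172,112 Wh = 172.1 kWh
desktop computer: 137 W × 12 h × 31 d = 50,964 Wh = 50.96 kWh
LED light strip: 11.5 W × 8.10 h × 31 d = 2,888 Wh = 2.888 kWh
aquarium pump: 22.5 W × 2.63 h × 31 d = 1,834 Wh = 1.834 kWh
Total energy = 172.1 + 50.96 + 2.888 + 1.834 = 227.8 kWh
Cost = 227.8 kWh × £0.106 = £24.15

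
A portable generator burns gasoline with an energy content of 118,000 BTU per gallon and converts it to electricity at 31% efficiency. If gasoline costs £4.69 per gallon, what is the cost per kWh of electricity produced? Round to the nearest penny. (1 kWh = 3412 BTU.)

£0.44

Electrical output per gallon = 118,000 BTU × 0.31 / 3412 BTU/kWh = 10.72 kWh
Cost per kWh = £4.69 / 10.72 kWh = £0.437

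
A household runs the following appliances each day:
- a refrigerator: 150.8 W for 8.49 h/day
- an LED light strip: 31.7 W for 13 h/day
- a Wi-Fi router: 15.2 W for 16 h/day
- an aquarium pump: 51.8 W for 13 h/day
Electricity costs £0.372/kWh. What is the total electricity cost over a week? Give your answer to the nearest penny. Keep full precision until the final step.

£6.79

refrigerator: 150.8 W × 8.49 h × 7 d = 8,962 Wh = 8.962 kWh
LED light strip: 31.7 W × 13 h × 7 d = 2,885 Wh = 2.885 kWh
Wi-Fi router: 15.2 W × 16 h × 7 d = 1,702 Wh = 1.702 kWh
aquarium pump: 51.8 W × 13 h × 7 d = 4,714 Wh = 4.714 kWh
Total energy = 8.962 + 2.885 + 1.702 + 4.714 = 18.26 kWh
Cost = 18.26 kWh × £0.372 = £6.79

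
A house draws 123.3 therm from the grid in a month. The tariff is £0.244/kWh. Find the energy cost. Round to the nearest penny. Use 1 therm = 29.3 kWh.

123.3 therm × (29.3 kWh/therm) = 3,613 kWh
Cost = 3,613 kWh × £0.244/kWh = £881.50

£881.50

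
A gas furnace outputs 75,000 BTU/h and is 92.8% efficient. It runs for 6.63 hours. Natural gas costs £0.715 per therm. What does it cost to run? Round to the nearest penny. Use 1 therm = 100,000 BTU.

Heat delivered = 75,000 BTU/h × 6.63 h = 497,250 BTU
Gas input = 497,250 / 0.928 = 535,830 BTU
= 535,830 / 100,000 = 5.358 therm
Cost = 5.358 × £0.715/therm = £3.83

£3.83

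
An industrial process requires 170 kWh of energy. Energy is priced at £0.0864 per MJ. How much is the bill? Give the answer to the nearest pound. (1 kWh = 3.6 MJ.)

170 kWh × (3.6 MJ/kWh) = 612 MJ
Cost = 612 MJ × £0.0864/MJ = £52.88 ≈ £53

£53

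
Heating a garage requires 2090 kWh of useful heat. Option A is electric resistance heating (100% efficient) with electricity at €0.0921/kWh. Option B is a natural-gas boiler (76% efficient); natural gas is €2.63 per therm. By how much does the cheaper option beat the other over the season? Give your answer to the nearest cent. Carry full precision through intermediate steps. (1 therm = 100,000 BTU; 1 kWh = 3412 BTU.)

Heat load = 2090 kWh × 3412 = 7,131,080 BTU
Gas: input = 7,131,080 / 0.76 = 9,383,000 BTU = 93.83 therm → 93.83 × €2.63 = €246.77
Electric: 7,131,080 BTU / 3412 = 2,090 kWh → × €0.0921 = €192.49
Difference = |€246.77 − €192.49| = €54.28

€54.28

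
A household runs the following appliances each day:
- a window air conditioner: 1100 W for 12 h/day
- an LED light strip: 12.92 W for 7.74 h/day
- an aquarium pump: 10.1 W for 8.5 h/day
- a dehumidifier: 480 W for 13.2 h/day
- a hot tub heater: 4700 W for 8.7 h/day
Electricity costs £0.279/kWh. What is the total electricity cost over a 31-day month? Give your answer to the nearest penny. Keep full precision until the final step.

£524.23

window air conditioner: 1100 W × 12 h × 31 d = 409,200 Wh = 409.2 kWh
LED light strip: 12.92 W × 7.74 h × 31 d = 3,100 Wh = 3.1 kWh
aquarium pump: 10.1 W × 8.5 h × 31 d = 2,661 Wh = 2.661 kWh
dehumidifier: 480 W × 13.2 h × 31 d = 196,416 Wh = 196.4 kWh
hot tub heater: 4700 W × 8.7 h × 31 d = 1,267,590 Wh = 1,268 kWh
Total energy = 409.2 + 3.1 + 2.661 + 196.4 + 1,268 = 1,879 kWh
Cost = 1,879 kWh × £0.279 = £524.23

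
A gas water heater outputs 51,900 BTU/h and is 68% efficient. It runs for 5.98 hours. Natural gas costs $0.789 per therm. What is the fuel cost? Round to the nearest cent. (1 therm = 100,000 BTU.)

$3.60

Heat delivered = 51,900 BTU/h × 5.98 h = 310,362 BTU
Gas input = 310,362 / 0.680 = 456,415 BTU
= 456,415 / 100,000 = 4.564 therm
Cost = 4.564 × $0.789/therm = $3.60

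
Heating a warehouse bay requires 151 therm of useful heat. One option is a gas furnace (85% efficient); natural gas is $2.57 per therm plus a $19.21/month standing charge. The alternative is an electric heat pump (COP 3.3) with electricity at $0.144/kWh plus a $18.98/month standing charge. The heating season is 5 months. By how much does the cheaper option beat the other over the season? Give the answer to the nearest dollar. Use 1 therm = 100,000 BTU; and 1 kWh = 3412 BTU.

$265

Heat load = 151 therm × 100,000 = 15,100,000 BTU
Gas: input = 15,100,000 / 0.85 = 17,764,706 BTU = 177.6 therm → 177.6 × $2.57 = $456.55; + 5 × $19.21 standing = $552.60
Heat pump: 15,100,000 BTU / 3412 = 4,426 kWh heat; / 3.3 = 1,341 kWh in → × $0.144 = $193.12; + 5 × $18.98 standing = $288.02
Difference = |$552.60 − $288.02| = $264.59 ≈ $265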